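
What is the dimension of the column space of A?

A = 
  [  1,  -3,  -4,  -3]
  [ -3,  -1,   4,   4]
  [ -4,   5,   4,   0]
Row reduce:
R2 → R2 + (3)·R1
R3 → R3 + (4)·R1
R3 → R3 - (7/10)·R2
REF = 
  [    1,    -3,    -4,    -3]
  [    0,   -10,    -8,    -5]
  [    0,     0, -32/5, -17/2]
Pivot columns: 1, 2, 3 → 3 pivots.
dim(Col(A)) = number of pivot columns = 3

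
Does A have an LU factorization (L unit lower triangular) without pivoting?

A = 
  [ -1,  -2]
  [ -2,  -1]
Yes.
A[1,1] = -1 ≠ 0, so Gaussian elimination proceeds without a row swap: multiplier ℓ₂₁ = (-2)/(-1) = 2, and U[2,2] = -1 - (2)(-2) = 3.
L = 
  [  1,   0]
  [  2,   1]
U = 
  [ -1,  -2]
  [  0,   3]
Check row 2 of LU: [(2)(-1), (2)(-2) + 3] = [-2, -1] = row 2 of A ✓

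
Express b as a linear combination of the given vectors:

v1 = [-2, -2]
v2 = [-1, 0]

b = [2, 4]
c1 = -2, c2 = 2

b = -2·v1 + 2·v2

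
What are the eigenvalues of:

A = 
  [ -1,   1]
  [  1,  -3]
tr(A) = -4, det(A) = 2
Characteristic polynomial: λ² - tr(A)λ + det(A) = λ² + 4λ + 2
λ² + 4λ + 2 = 0  ⇒  λ = (-4 ± √((4)² - 4·(2)))/2 = (-4 ± √(8))/2
  = -2 + √2,  -2 - √2

λ = -2 + √2, -2 - √2  (≈ -0.5858, -3.414)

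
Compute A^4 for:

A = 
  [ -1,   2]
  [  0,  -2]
A^4 = 
  [  1, -30]
  [  0,  16]

A² = A·A:
A²[1,1] = (-1)(-1) + (2)(0) = 1
A²[1,2] = (-1)(2) + (2)(-2) = -6
A²[2,1] = (0)(-1) + (-2)(0) = 0
A²[2,2] = (0)(2) + (-2)(-2) = 4
A² = 
  [  1,  -6]
  [  0,   4]

A^3 = A^2·A:
A^3[1,1] = (1)(-1) + (-6)(0) = -1
A^3[1,2] = (1)(2) + (-6)(-2) = 14
A^3[2,1] = (0)(-1) + (4)(0) = 0
A^3[2,2] = (0)(2) + (4)(-2) = -8
A^3 = 
  [ -1,  14]
  [  0,  -8]

A^4 = A^3·A:
A^4[1,1] = (-1)(-1) + (14)(0) = 1
A^4[1,2] = (-1)(2) + (14)(-2) = -30
A^4[2,1] = (0)(-1) + (-8)(0) = 0
A^4[2,2] = (0)(2) + (-8)(-2) = 16
A^4 = 
  [  1, -30]
  [  0,  16]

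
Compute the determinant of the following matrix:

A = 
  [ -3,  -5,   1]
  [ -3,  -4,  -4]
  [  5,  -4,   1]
177

Cofactor expansion along row 1:
det(A) = (-3)·((-4)(1) - (-4)(-4)) - (-5)·((-3)(1) - (-4)(5)) + (1)·((-3)(-4) - (-4)(5))
  = (-3)(-20) - (-5)(17) + (1)(32)
  = 177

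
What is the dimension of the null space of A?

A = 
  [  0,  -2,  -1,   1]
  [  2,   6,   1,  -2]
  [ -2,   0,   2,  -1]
nullity(A) = 2

Row reduce:
Swap R1 ↔ R2
R3 → R3 + (1)·R1
R3 → R3 + (3)·R2
REF = 
  [  2,   6,   1,  -2]
  [  0,  -2,  -1,   1]
  [  0,   0,   0,   0]
Pivot columns: 1, 2 → 2 pivots.
rank(A) = 2, so nullity(A) = 4 - 2 = 2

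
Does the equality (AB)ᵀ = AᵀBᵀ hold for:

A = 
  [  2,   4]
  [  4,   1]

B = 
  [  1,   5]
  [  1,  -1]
No

(AB)ᵀ = 
  [  6,   5]
  [  6,  19]

AᵀBᵀ = 
  [ 22,  -2]
  [  9,   3]

The two matrices differ, so (AB)ᵀ ≠ AᵀBᵀ in general. The correct identity is (AB)ᵀ = BᵀAᵀ.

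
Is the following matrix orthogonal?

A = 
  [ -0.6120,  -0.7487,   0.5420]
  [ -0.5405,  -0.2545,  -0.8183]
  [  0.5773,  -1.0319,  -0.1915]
No

AᵀA = 
  [  1,   0,   0]
  [  0,   1.6901,   0.0001]
  [  0,   0.0001,   1.0001]
≠ I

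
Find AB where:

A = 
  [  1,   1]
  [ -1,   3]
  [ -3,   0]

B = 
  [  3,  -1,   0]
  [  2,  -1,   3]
AB = 
  [  5,  -2,   3]
  [  3,  -2,   9]
  [ -9,   3,   0]

A is 3×2 and B is 2×3, so AB is 3×3. Each entry is (row of A)·(column of B):
AB[1,1] = (1)(3) + (1)(2) = 5
AB[1,2] = (1)(-1) + (1)(-1) = -2
AB[1,3] = (1)(0) + (1)(3) = 3
AB[2,1] = (-1)(3) + (3)(2) = 3
AB[2,2] = (-1)(-1) + (3)(-1) = -2
AB[2,3] = (-1)(0) + (3)(3) = 9
AB[3,1] = (-3)(3) + (0)(2) = -9
AB[3,2] = (-3)(-1) + (0)(-1) = 3
AB[3,3] = (-3)(0) + (0)(3) = 0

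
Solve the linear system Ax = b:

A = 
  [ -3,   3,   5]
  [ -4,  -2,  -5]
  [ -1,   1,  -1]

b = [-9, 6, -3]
Row reduce the augmented matrix [A|b]:
R2 → R2 - (4/3)·R1
R3 → R3 - (1/3)·R1
REF = 
  [   -3,     3,     5,    -9]
  [    0,    -6, -35/3,    18]
  [    0,     0,  -8/3,     0]

Back-substitution:
x₃ = 0 / (-8/3) = 0
x₂ = (18 - (-35/3)(0)) / (-6) = -3
x₁ = (-9 - (3)(-3) - (5)(0)) / (-3) = 0

x = [0, -3, 0]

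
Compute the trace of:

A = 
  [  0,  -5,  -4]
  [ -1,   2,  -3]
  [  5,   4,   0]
2

tr(A) = 0 + 2 + 0 = 2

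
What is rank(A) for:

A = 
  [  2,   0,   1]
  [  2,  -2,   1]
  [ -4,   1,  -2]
rank(A) = 2

Row reduce:
R2 → R2 - (1)·R1
R3 → R3 + (2)·R1
R3 → R3 + (1/2)·R2
REF = 
  [  2,   0,   1]
  [  0,  -2,   0]
  [  0,   0,   0]
Pivot columns: 1, 2 → 2 pivots.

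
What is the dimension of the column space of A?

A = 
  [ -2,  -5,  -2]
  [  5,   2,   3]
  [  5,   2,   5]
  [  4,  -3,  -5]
Row reduce:
R2 → R2 + (5/2)·R1
R3 → R3 + (5/2)·R1
R4 → R4 + (2)·R1
R3 → R3 - (1)·R2
R4 → R4 - (26/21)·R2
R4 → R4 + (137/42)·R3
REF = 
  [   -2,    -5,    -2]
  [    0, -21/2,    -2]
  [    0,     0,     2]
  [    0,     0,     0]
Pivot columns: 1, 2, 3 → 3 pivots.
dim(Col(A)) = number of pivot columns = 3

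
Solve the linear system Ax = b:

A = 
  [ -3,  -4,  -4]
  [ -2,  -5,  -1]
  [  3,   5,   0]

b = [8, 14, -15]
Row reduce the augmented matrix [A|b]:
R2 → R2 - (2/3)·R1
R3 → R3 + (1)·R1
R3 → R3 + (3/7)·R2
REF = 
  [   -3,    -4,    -4,     8]
  [    0,  -7/3,   5/3,  26/3]
  [    0,     0, -23/7, -23/7]

Back-substitution:
x₃ = (-23/7) / (-23/7) = 1
x₂ = (26/3 - (5/3)(1)) / (-7/3) = -3
x₁ = (8 - (-4)(-3) - (-4)(1)) / (-3) = 0

x = [0, -3, 1]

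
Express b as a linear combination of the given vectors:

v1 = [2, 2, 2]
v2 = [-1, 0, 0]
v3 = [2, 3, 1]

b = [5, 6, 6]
c1 = 3, c2 = 1, c3 = 0

b = 3·v1 + 1·v2 + 0·v3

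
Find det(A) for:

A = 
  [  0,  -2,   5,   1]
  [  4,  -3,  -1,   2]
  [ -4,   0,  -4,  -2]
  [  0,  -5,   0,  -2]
300

Cofactor expansion along row 1: det(A) = a₁₁M₁₁ - a₁₂M₁₂ + a₁₃M₁₃ - a₁₄M₁₄

M₁₁ = det[[-3, -1, 2]; [0, -4, -2]; [-5, 0, -2]]
  = (-3)·((-4)(-2) - (-2)(0)) - (-1)·((0)(-2) - (-2)(-5)) + (2)·((0)(0) - (-4)(-5))
  = (-3)(8) - (-1)(-10) + (2)(-20)
  = -74
M₁₂ = det[[4, -1, 2]; [-4, -4, -2]; [0, 0, -2]]
  = (4)·((-4)(-2) - (-2)(0)) - (-1)·((-4)(-2) - (-2)(0)) + (2)·((-4)(0) - (-4)(0))
  = (4)(8) - (-1)(8) + (2)(0)
  = 40
M₁₃ = det[[4, -3, 2]; [-4, 0, -2]; [0, -5, -2]]
  = (4)·((0)(-2) - (-2)(-5)) - (-3)·((-4)(-2) - (-2)(0)) + (2)·((-4)(-5) - (0)(0))
  = (4)(-10) - (-3)(8) + (2)(20)
  = 24
M₁₄ = det[[4, -3, -1]; [-4, 0, -4]; [0, -5, 0]]
  = (4)·((0)(0) - (-4)(-5)) - (-3)·((-4)(0) - (-4)(0)) + (-1)·((-4)(-5) - (0)(0))
  = (4)(-20) - (-3)(0) + (-1)(20)
  = -100

det(A) = (0)(-74) - (-2)(40) + (5)(24) - (1)(-100) = 300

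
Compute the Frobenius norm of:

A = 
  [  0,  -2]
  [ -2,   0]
||A||_F = 2.828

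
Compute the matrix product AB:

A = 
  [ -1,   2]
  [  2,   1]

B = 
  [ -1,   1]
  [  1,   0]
A is 2×2 and B is 2×2, so AB is 2×2. Each entry is (row of A)·(column of B):
AB[1,1] = (-1)(-1) + (2)(1) = 3
AB[1,2] = (-1)(1) + (2)(0) = -1
AB[2,1] = (2)(-1) + (1)(1) = -1
AB[2,2] = (2)(1) + (1)(0) = 2

AB = 
  [  3,  -1]
  [ -1,   2]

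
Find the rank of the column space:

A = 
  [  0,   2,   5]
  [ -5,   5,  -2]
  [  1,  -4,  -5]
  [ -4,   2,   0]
dim(Col(A)) = 3

Row reduce:
Swap R1 ↔ R2
R3 → R3 + (1/5)·R1
R4 → R4 - (4/5)·R1
R3 → R3 + (3/2)·R2
R4 → R4 + (1)·R2
R4 → R4 - (22/7)·R3
REF = 
  [   -5,     5,    -2]
  [    0,     2,     5]
  [    0,     0, 21/10]
  [    0,     0,     0]
Pivot columns: 1, 2, 3 → 3 pivots.
dim(Col(A)) = number of pivot columns = 3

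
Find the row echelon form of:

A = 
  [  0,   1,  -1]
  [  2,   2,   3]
Row operations:
Swap R1 ↔ R2

Resulting echelon form:
REF = 
  [  2,   2,   3]
  [  0,   1,  -1]

Rank = 2 (number of non-zero pivot rows).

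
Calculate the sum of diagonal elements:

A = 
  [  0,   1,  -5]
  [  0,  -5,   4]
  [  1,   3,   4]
-1

tr(A) = 0 + -5 + 4 = -1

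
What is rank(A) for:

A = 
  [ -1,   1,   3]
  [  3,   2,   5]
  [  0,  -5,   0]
rank(A) = 3

Row reduce:
R2 → R2 + (3)·R1
R3 → R3 + (1)·R2
REF = 
  [ -1,   1,   3]
  [  0,   5,  14]
  [  0,   0,  14]
Pivot columns: 1, 2, 3 → 3 pivots.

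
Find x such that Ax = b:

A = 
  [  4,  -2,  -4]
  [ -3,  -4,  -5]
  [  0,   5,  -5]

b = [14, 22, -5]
x = [0, -3, -2]

Row reduce the augmented matrix [A|b]:
R2 → R2 + (3/4)·R1
R3 → R3 + (10/11)·R2
REF = 
  [      4,      -2,      -4,      14]
  [      0,   -11/2,      -8,    65/2]
  [      0,       0, -135/11,  270/11]

Back-substitution:
x₃ = (270/11) / (-135/11) = -2
x₂ = (65/2 - (-8)(-2)) / (-11/2) = -3
x₁ = (14 - (-2)(-3) - (-4)(-2)) / 4 = 0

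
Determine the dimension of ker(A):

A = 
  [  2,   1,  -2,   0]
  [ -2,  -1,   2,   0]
nullity(A) = 3

Row reduce:
R2 → R2 + (1)·R1
REF = 
  [  2,   1,  -2,   0]
  [  0,   0,   0,   0]
Pivot columns: 1 → 1 pivot.
rank(A) = 1, so nullity(A) = 4 - 1 = 3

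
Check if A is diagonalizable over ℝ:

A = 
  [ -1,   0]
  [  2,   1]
Yes

tr(A) = 0, det(A) = -1
Characteristic polynomial: λ² - tr(A)λ + det(A) = λ² - 1
λ² - 1 = (λ + 1)(λ - 1)
Eigenvalues: 1, -1
λ=-1: alg. mult. = 1, geom. mult. = 2 - rank(A - (-1)I) = 2 - 1 = 1
λ=1: alg. mult. = 1, geom. mult. = 2 - rank(A - (1)I) = 2 - 1 = 1
Sum of geometric multiplicities equals n, so A has n independent eigenvectors.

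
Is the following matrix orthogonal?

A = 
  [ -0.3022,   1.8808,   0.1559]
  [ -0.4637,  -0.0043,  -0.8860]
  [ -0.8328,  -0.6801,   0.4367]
No

AᵀA = 
  [  0.9999,   0,   0]
  [  0,   4,   0]
  [  0,   0,   1]
≠ I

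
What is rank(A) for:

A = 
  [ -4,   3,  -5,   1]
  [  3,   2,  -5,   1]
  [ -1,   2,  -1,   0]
Row reduce:
R2 → R2 + (3/4)·R1
R3 → R3 - (1/4)·R1
R3 → R3 - (5/17)·R2
REF = 
  [    -4,      3,     -5,      1]
  [     0,   17/4,  -35/4,    7/4]
  [     0,      0,  48/17, -13/17]
Pivot columns: 1, 2, 3 → 3 pivots.

rank(A) = 3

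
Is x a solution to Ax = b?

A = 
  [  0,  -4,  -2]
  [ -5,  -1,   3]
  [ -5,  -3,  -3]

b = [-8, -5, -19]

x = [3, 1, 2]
No

Ax = [-8, -10, -24] ≠ b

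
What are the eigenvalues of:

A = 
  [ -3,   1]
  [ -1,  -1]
λ = -2, -2

tr(A) = -4, det(A) = 4
Characteristic polynomial: λ² - tr(A)λ + det(A) = λ² + 4λ + 4
λ² + 4λ + 4 = (λ + 2)²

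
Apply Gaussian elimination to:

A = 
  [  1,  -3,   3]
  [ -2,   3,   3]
Row operations:
R2 → R2 + (2)·R1

Resulting echelon form:
REF = 
  [  1,  -3,   3]
  [  0,  -3,   9]

Rank = 2 (number of non-zero pivot rows).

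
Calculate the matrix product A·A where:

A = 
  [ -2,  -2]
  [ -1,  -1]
A² = A·A:
A²[1,1] = (-2)(-2) + (-2)(-1) = 6
A²[1,2] = (-2)(-2) + (-2)(-1) = 6
A²[2,1] = (-1)(-2) + (-1)(-1) = 3
A²[2,2] = (-1)(-2) + (-1)(-1) = 3
A² = 
  [  6,   6]
  [  3,   3]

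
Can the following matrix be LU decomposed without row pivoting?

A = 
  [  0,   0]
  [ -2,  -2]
No.
A[1,1] = 0 but A[2,1] = -2 ≠ 0. Any LU with L unit lower triangular has (LU)[1,1] = U[1,1] and (LU)[2,1] = L[2,1]·U[1,1]; matching A forces U[1,1] = 0, which then forces (LU)[2,1] = 0 ≠ -2. A row swap (pivoting) is required.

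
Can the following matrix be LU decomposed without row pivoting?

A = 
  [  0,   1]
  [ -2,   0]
No.
A[1,1] = 0 but A[2,1] = -2 ≠ 0. Any LU with L unit lower triangular has (LU)[1,1] = U[1,1] and (LU)[2,1] = L[2,1]·U[1,1]; matching A forces U[1,1] = 0, which then forces (LU)[2,1] = 0 ≠ -2. A row swap (pivoting) is required.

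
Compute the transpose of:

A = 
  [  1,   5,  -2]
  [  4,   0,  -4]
Aᵀ = 
  [  1,   4]
  [  5,   0]
  [ -2,  -4]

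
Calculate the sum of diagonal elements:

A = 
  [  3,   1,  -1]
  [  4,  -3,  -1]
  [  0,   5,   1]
1

tr(A) = 3 + -3 + 1 = 1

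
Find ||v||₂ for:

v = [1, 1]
1.414

||v||₂ = √((1)² + (1)²) = √2 = 1.414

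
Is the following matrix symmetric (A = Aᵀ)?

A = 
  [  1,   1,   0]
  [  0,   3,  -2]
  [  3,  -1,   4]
No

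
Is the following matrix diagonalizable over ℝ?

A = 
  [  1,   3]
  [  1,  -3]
Yes

tr(A) = -2, det(A) = -6
Characteristic polynomial: λ² - tr(A)λ + det(A) = λ² + 2λ - 6
λ² + 2λ - 6 = 0  ⇒  λ = (-2 ± √((2)² - 4·(-6)))/2 = (-2 ± √(28))/2
  = -1 + √7,  -1 - √7
Eigenvalues: -1 + √7, -1 - √7  (≈ 1.646, -3.646)
The two irrational eigenvalues are distinct (simple), so each has alg. mult. = geom. mult. = 1.
Sum of geometric multiplicities equals n, so A has n independent eigenvectors.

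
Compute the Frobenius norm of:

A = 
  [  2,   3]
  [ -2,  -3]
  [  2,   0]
||A||_F = 5.477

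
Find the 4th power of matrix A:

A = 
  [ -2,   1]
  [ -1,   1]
A² = A·A:
A²[1,1] = (-2)(-2) + (1)(-1) = 3
A²[1,2] = (-2)(1) + (1)(1) = -1
A²[2,1] = (-1)(-2) + (1)(-1) = 1
A²[2,2] = (-1)(1) + (1)(1) = 0
A² = 
  [  3,  -1]
  [  1,   0]

A^3 = A^2·A:
A^3[1,1] = (3)(-2) + (-1)(-1) = -5
A^3[1,2] = (3)(1) + (-1)(1) = 2
A^3[2,1] = (1)(-2) + (0)(-1) = -2
A^3[2,2] = (1)(1) + (0)(1) = 1
A^3 = 
  [ -5,   2]
  [ -2,   1]

A^4 = A^3·A:
A^4[1,1] = (-5)(-2) + (2)(-1) = 8
A^4[1,2] = (-5)(1) + (2)(1) = -3
A^4[2,1] = (-2)(-2) + (1)(-1) = 3
A^4[2,2] = (-2)(1) + (1)(1) = -1
A^4 = 
  [  8,  -3]
  [  3,  -1]

Therefore
A^4 = 
  [  8,  -3]
  [  3,  -1]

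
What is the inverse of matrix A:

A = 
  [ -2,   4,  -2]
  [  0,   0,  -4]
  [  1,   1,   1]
det(A) = (-2)·((0)(1) - (-4)(1)) - (4)·((0)(1) - (-4)(1)) + (-2)·((0)(1) - (0)(1))
  = (-2)(4) - (4)(4) + (-2)(0)
  = -24
det(A) = -24 ≠ 0, so A is invertible.

Cofactors Cᵢⱼ = (-1)ⁱ⁺ʲ·Mᵢⱼ:
C = 
  [  4,  -4,   0]
  [ -6,   0,   6]
  [-16,  -8,   0]

adj(A) = Cᵀ:
adj(A) = 
  [  4,  -6, -16]
  [ -4,   0,  -8]
  [  0,   6,   0]

A⁻¹ = (-1/24) · adj(A):
A⁻¹ = 
  [-1/6,  1/4,  2/3]
  [ 1/6,    0,  1/3]
  [   0, -1/4,    0]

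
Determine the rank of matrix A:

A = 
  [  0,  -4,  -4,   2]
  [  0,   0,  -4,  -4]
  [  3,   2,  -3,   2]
Row reduce:
Swap R1 ↔ R3
Swap R2 ↔ R3
REF = 
  [  3,   2,  -3,   2]
  [  0,  -4,  -4,   2]
  [  0,   0,  -4,  -4]
Pivot columns: 1, 2, 3 → 3 pivots.

rank(A) = 3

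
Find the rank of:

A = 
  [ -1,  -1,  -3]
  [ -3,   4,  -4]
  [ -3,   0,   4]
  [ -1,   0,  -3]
rank(A) = 3

Row reduce:
R2 → R2 - (3)·R1
R3 → R3 - (3)·R1
R4 → R4 - (1)·R1
R3 → R3 - (3/7)·R2
R4 → R4 - (1/7)·R2
R4 → R4 + (5/76)·R3
REF = 
  [  -1,   -1,   -3]
  [   0,    7,    5]
  [   0,    0, 76/7]
  [   0,    0,    0]
Pivot columns: 1, 2, 3 → 3 pivots.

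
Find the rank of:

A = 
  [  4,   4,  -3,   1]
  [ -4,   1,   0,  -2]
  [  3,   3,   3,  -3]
rank(A) = 3

Row reduce:
R2 → R2 + (1)·R1
R3 → R3 - (3/4)·R1
REF = 
  [    4,     4,    -3,     1]
  [    0,     5,    -3,    -1]
  [    0,     0,  21/4, -15/4]
Pivot columns: 1, 2, 3 → 3 pivots.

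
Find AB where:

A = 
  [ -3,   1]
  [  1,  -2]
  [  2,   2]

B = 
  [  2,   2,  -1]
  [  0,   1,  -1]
AB = 
  [ -6,  -5,   2]
  [  2,   0,   1]
  [  4,   6,  -4]

A is 3×2 and B is 2×3, so AB is 3×3. Each entry is (row of A)·(column of B):
AB[1,1] = (-3)(2) + (1)(0) = -6
AB[1,2] = (-3)(2) + (1)(1) = -5
AB[1,3] = (-3)(-1) + (1)(-1) = 2
AB[2,1] = (1)(2) + (-2)(0) = 2
AB[2,2] = (1)(2) + (-2)(1) = 0
AB[2,3] = (1)(-1) + (-2)(-1) = 1
AB[3,1] = (2)(2) + (2)(0) = 4
AB[3,2] = (2)(2) + (2)(1) = 6
AB[3,3] = (2)(-1) + (2)(-1) = -4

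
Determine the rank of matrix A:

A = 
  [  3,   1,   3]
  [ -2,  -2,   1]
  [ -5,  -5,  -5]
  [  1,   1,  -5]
rank(A) = 3

Row reduce:
R2 → R2 + (2/3)·R1
R3 → R3 + (5/3)·R1
R4 → R4 - (1/3)·R1
R3 → R3 - (5/2)·R2
R4 → R4 + (1/2)·R2
R4 → R4 - (3/5)·R3
REF = 
  [    3,     1,     3]
  [    0,  -4/3,     3]
  [    0,     0, -15/2]
  [    0,     0,     0]
Pivot columns: 1, 2, 3 → 3 pivots.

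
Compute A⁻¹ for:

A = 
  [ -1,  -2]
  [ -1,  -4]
det(A) = (-1)(-4) - (-2)(-1) = 2
For a 2×2 matrix, A⁻¹ = (1/det(A)) · [[d, -b], [-c, a]]
    = (1/2) · [[-4, 2], [1, -1]]

A⁻¹ = 
  [  -2,    1]
  [ 1/2, -1/2]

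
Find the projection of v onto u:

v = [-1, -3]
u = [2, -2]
proj_u(v) = [1, -1]

v·u = (-1)(2) + (-3)(-2) = 4
u·u = (2)² + (-2)² = 8
proj_u(v) = (v·u / u·u) × u = (4/8) × u = (1/2) × u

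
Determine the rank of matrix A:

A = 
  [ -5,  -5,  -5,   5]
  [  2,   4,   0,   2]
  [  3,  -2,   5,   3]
Row reduce:
R2 → R2 + (2/5)·R1
R3 → R3 + (3/5)·R1
R3 → R3 + (5/2)·R2
REF = 
  [ -5,  -5,  -5,   5]
  [  0,   2,  -2,   4]
  [  0,   0,  -3,  16]
Pivot columns: 1, 2, 3 → 3 pivots.

rank(A) = 3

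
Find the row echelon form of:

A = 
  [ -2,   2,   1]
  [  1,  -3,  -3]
Row operations:
R2 → R2 + (1/2)·R1

Resulting echelon form:
REF = 
  [  -2,    2,    1]
  [   0,   -2, -5/2]

Rank = 2 (number of non-zero pivot rows).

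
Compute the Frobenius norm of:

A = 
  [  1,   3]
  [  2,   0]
||A||_F = 3.742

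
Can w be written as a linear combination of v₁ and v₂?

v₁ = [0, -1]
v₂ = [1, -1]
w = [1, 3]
Yes

Form the augmented matrix and row-reduce:
[v₁|v₂|w] = 
  [  0,   1,   1]
  [ -1,  -1,   3]
Swap R1 ↔ R2
REF = 
  [ -1,  -1,   3]
  [  0,   1,   1]

No row of the form [0 0 | nonzero], so the system is consistent. Back-substitution gives c₁ = -4, c₂ = 1: w = (-4)·v₁ + (1)·v₂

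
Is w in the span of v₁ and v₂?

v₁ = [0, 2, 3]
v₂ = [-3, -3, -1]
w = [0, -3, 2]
No

Form the augmented matrix and row-reduce:
[v₁|v₂|w] = 
  [  0,  -3,   0]
  [  2,  -3,  -3]
  [  3,  -1,   2]
Swap R1 ↔ R2
R3 → R3 - (3/2)·R1
R3 → R3 + (7/6)·R2
REF = 
  [   2,   -3,   -3]
  [   0,   -3,    0]
  [   0,    0, 13/2]

Row 3 reads [0 0 | 13/2], i.e. 0 = 13/2, so the system is inconsistent and w ∉ span{v₁, v₂}.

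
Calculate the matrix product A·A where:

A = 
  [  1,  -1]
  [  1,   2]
A² = A·A:
A²[1,1] = (1)(1) + (-1)(1) = 0
A²[1,2] = (1)(-1) + (-1)(2) = -3
A²[2,1] = (1)(1) + (2)(1) = 3
A²[2,2] = (1)(-1) + (2)(2) = 3
A² = 
  [  0,  -3]
  [  3,   3]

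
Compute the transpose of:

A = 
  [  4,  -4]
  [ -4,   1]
Aᵀ = 
  [  4,  -4]
  [ -4,   1]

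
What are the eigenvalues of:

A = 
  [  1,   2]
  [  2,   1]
tr(A) = 2, det(A) = -3
Characteristic polynomial: λ² - tr(A)λ + det(A) = λ² - 2λ - 3
λ² - 2λ - 3 = (λ + 1)(λ - 3)

λ = 3, -1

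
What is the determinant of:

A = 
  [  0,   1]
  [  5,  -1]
-5

For a 2×2 matrix, det = ad - bc = (0)(-1) - (1)(5) = -5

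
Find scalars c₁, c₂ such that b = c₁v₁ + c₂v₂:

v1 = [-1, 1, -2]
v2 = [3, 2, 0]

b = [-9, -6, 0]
c1 = 0, c2 = -3

b = 0·v1 + -3·v2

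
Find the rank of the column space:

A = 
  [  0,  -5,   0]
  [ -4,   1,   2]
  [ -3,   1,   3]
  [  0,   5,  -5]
dim(Col(A)) = 3

Row reduce:
Swap R1 ↔ R2
R3 → R3 - (3/4)·R1
R3 → R3 + (1/20)·R2
R4 → R4 + (1)·R2
R4 → R4 + (10/3)·R3
REF = 
  [ -4,   1,   2]
  [  0,  -5,   0]
  [  0,   0, 3/2]
  [  0,   0,   0]
Pivot columns: 1, 2, 3 → 3 pivots.
dim(Col(A)) = number of pivot columns = 3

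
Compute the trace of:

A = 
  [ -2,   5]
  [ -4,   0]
-2

tr(A) = -2 + 0 = -2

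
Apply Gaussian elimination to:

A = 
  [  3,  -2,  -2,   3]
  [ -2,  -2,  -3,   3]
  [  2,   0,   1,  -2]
Row operations:
R2 → R2 + (2/3)·R1
R3 → R3 - (2/3)·R1
R3 → R3 + (2/5)·R2

Resulting echelon form:
REF = 
  [    3,    -2,    -2,     3]
  [    0, -10/3, -13/3,     5]
  [    0,     0,   3/5,    -2]

Rank = 3 (number of non-zero pivot rows).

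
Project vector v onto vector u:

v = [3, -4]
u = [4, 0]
proj_u(v) = [3, 0]

v·u = (3)(4) + (-4)(0) = 12
u·u = (4)² + (0)² = 16
proj_u(v) = (v·u / u·u) × u = (12/16) × u = (3/4) × u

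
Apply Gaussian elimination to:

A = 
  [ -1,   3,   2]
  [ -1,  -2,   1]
Row operations:
R2 → R2 - (1)·R1

Resulting echelon form:
REF = 
  [ -1,   3,   2]
  [  0,  -5,  -1]

Rank = 2 (number of non-zero pivot rows).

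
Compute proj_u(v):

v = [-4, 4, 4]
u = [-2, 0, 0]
v·u = (-4)(-2) + (4)(0) + (4)(0) = 8
u·u = (-2)² + (0)² + (0)² = 4
proj_u(v) = (v·u / u·u) × u = (8/4) × u = (2) × u

proj_u(v) = [-4, 0, 0]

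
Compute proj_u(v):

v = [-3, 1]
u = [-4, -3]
v·u = (-3)(-4) + (1)(-3) = 9
u·u = (-4)² + (-3)² = 25
proj_u(v) = (v·u / u·u) × u = (9/25) × u

proj_u(v) = [-36/25, -27/25]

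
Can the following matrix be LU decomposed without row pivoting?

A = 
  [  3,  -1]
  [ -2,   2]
Yes.
A[1,1] = 3 ≠ 0, so Gaussian elimination proceeds without a row swap: multiplier ℓ₂₁ = (-2)/(3) = -2/3, and U[2,2] = 2 - (-2/3)(-1) = 4/3.
L = 
  [   1,    0]
  [-2/3,    1]
U = 
  [  3,  -1]
  [  0, 4/3]
Check row 2 of LU: [(-2/3)(3), (-2/3)(-1) + (4/3)] = [-2, 2] = row 2 of A ✓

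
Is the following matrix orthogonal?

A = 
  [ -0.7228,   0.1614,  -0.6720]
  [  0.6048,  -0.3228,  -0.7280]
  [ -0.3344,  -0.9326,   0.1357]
Yes

AᵀA = 
  [  1,   0,   0]
  [  0,   1,   0]
  [  0,   0,   1]
≈ I (equal to I up to the 4-dp rounding of the entries)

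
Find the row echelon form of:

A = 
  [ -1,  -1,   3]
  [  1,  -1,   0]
Row operations:
R2 → R2 + (1)·R1

Resulting echelon form:
REF = 
  [ -1,  -1,   3]
  [  0,  -2,   3]

Rank = 2 (number of non-zero pivot rows).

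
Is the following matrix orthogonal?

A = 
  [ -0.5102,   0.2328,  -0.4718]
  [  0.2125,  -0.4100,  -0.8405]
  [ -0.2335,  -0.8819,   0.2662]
No

AᵀA = 
  [  0.3600,   0,  -0.0001]
  [  0,   1,   0]
  [ -0.0001,   0,   0.9999]
≠ I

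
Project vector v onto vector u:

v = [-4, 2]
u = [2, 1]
proj_u(v) = [-12/5, -6/5]

v·u = (-4)(2) + (2)(1) = -6
u·u = (2)² + (1)² = 5
proj_u(v) = (v·u / u·u) × u = (-6/5) × u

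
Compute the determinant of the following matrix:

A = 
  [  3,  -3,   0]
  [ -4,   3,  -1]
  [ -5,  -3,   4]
-36

Cofactor expansion along row 1:
det(A) = (3)·((3)(4) - (-1)(-3)) - (-3)·((-4)(4) - (-1)(-5)) + (0)·((-4)(-3) - (3)(-5))
  = (3)(9) - (-3)(-21) + (0)(27)
  = -36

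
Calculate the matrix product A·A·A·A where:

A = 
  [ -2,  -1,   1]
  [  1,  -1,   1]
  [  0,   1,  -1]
A² = A·A:
A²[1,1] = (-2)(-2) + (-1)(1) + (1)(0) = 3
A²[1,2] = (-2)(-1) + (-1)(-1) + (1)(1) = 4
A²[1,3] = (-2)(1) + (-1)(1) + (1)(-1) = -4
A²[2,1] = (1)(-2) + (-1)(1) + (1)(0) = -3
A²[2,2] = (1)(-1) + (-1)(-1) + (1)(1) = 1
A²[2,3] = (1)(1) + (-1)(1) + (1)(-1) = -1
A²[3,1] = (0)(-2) + (1)(1) + (-1)(0) = 1
A²[3,2] = (0)(-1) + (1)(-1) + (-1)(1) = -2
A²[3,3] = (0)(1) + (1)(1) + (-1)(-1) = 2
A² = 
  [  3,   4,  -4]
  [ -3,   1,  -1]
  [  1,  -2,   2]

A^3 = A^2·A:
A^3[1,1] = (3)(-2) + (4)(1) + (-4)(0) = -2
A^3[1,2] = (3)(-1) + (4)(-1) + (-4)(1) = -11
A^3[1,3] = (3)(1) + (4)(1) + (-4)(-1) = 11
A^3[2,1] = (-3)(-2) + (1)(1) + (-1)(0) = 7
A^3[2,2] = (-3)(-1) + (1)(-1) + (-1)(1) = 1
A^3[2,3] = (-3)(1) + (1)(1) + (-1)(-1) = -1
A^3[3,1] = (1)(-2) + (-2)(1) + (2)(0) = -4
A^3[3,2] = (1)(-1) + (-2)(-1) + (2)(1) = 3
A^3[3,3] = (1)(1) + (-2)(1) + (2)(-1) = -3
A^3 = 
  [ -2, -11,  11]
  [  7,   1,  -1]
  [ -4,   3,  -3]

A^4 = A^3·A:
A^4[1,1] = (-2)(-2) + (-11)(1) + (11)(0) = -7
A^4[1,2] = (-2)(-1) + (-11)(-1) + (11)(1) = 24
A^4[1,3] = (-2)(1) + (-11)(1) + (11)(-1) = -24
A^4[2,1] = (7)(-2) + (1)(1) + (-1)(0) = -13
A^4[2,2] = (7)(-1) + (1)(-1) + (-1)(1) = -9
A^4[2,3] = (7)(1) + (1)(1) + (-1)(-1) = 9
A^4[3,1] = (-4)(-2) + (3)(1) + (-3)(0) = 11
A^4[3,2] = (-4)(-1) + (3)(-1) + (-3)(1) = -2
A^4[3,3] = (-4)(1) + (3)(1) + (-3)(-1) = 2
A^4 = 
  [ -7,  24, -24]
  [-13,  -9,   9]
  [ 11,  -2,   2]

Therefore
A^4 = 
  [ -7,  24, -24]
  [-13,  -9,   9]
  [ 11,  -2,   2]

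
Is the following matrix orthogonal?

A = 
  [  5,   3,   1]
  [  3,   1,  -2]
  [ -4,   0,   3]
No

AᵀA = 
  [ 50,  18, -13]
  [ 18,  10,   1]
  [-13,   1,  14]
≠ I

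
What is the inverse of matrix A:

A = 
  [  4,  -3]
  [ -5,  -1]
det(A) = (4)(-1) - (-3)(-5) = -19
For a 2×2 matrix, A⁻¹ = (1/det(A)) · [[d, -b], [-c, a]]
    = (-1/19) · [[-1, 3], [5, 4]]

A⁻¹ = 
  [ 1/19, -3/19]
  [-5/19, -4/19]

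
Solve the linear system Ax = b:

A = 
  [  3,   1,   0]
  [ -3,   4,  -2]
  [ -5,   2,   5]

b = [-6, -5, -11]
x = [-1, -3, -2]

Row reduce the augmented matrix [A|b]:
R2 → R2 + (1)·R1
R3 → R3 + (5/3)·R1
R3 → R3 - (11/15)·R2
REF = 
  [      3,       1,       0,      -6]
  [      0,       5,      -2,     -11]
  [      0,       0,   97/15, -194/15]

Back-substitution:
x₃ = (-194/15) / (97/15) = -2
x₂ = (-11 - (-2)(-2)) / 5 = -3
x₁ = (-6 - (1)(-3) - (0)(-2)) / 3 = -1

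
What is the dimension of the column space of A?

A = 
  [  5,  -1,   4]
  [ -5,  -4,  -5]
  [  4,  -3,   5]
dim(Col(A)) = 3

Row reduce:
R2 → R2 + (1)·R1
R3 → R3 - (4/5)·R1
R3 → R3 - (11/25)·R2
REF = 
  [    5,    -1,     4]
  [    0,    -5,    -1]
  [    0,     0, 56/25]
Pivot columns: 1, 2, 3 → 3 pivots.
dim(Col(A)) = number of pivot columns = 3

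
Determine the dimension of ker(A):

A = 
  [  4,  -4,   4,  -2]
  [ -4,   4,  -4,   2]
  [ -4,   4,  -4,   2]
nullity(A) = 3

Row reduce:
R2 → R2 + (1)·R1
R3 → R3 + (1)·R1
REF = 
  [  4,  -4,   4,  -2]
  [  0,   0,   0,   0]
  [  0,   0,   0,   0]
Pivot columns: 1 → 1 pivot.
rank(A) = 1, so nullity(A) = 4 - 1 = 3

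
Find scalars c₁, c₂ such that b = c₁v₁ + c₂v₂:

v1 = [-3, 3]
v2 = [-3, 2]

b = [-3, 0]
c1 = -2, c2 = 3

b = -2·v1 + 3·v2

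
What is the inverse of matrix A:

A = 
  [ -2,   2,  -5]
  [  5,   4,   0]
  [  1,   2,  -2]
det(A) = (-2)·((4)(-2) - (0)(2)) - (2)·((5)(-2) - (0)(1)) + (-5)·((5)(2) - (4)(1))
  = (-2)(-8) - (2)(-10) + (-5)(6)
  = 6
det(A) = 6 ≠ 0, so A is invertible.

Cofactors Cᵢⱼ = (-1)ⁱ⁺ʲ·Mᵢⱼ:
C = 
  [ -8,  10,   6]
  [ -6,   9,   6]
  [ 20, -25, -18]

adj(A) = Cᵀ:
adj(A) = 
  [ -8,  -6,  20]
  [ 10,   9, -25]
  [  6,   6, -18]

A⁻¹ = (1/6) · adj(A):
A⁻¹ = 
  [ -4/3,    -1,  10/3]
  [  5/3,   3/2, -25/6]
  [    1,     1,    -3]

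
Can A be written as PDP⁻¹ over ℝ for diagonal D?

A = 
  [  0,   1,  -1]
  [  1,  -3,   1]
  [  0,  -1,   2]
Yes

Characteristic polynomial: det(λI - A) = λ³ + λ² - 6λ + 1
By the rational root theorem any rational root is an integer dividing 1; none of those is a root, so p(λ) has no rational roots and hence (being an irreducible cubic) no repeated roots.
Discriminant of the cubic: Δ = 761
Δ > 0 ⇒ three distinct real eigenvalues: λ ≈ -3.064, 0.1725, 1.892
Three distinct real eigenvalues, so A has 3 independent eigenvectors.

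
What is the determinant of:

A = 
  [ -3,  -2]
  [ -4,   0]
For a 2×2 matrix, det = ad - bc = (-3)(0) - (-2)(-4) = -8

det(A) = -8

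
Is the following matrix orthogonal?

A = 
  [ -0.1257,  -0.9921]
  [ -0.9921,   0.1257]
Yes

AᵀA = 
  [  1.0001,   0]
  [  0,   1.0001]
≈ I (equal to I up to the 4-dp rounding of the entries)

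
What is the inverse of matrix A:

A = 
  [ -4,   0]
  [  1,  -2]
det(A) = (-4)(-2) - (0)(1) = 8
For a 2×2 matrix, A⁻¹ = (1/det(A)) · [[d, -b], [-c, a]]
    = (1/8) · [[-2, 0], [-1, -4]]

A⁻¹ = 
  [-1/4,    0]
  [-1/8, -1/2]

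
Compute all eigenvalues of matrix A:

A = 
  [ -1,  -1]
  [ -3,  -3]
tr(A) = -4, det(A) = 0
Characteristic polynomial: λ² - tr(A)λ + det(A) = λ² + 4λ
λ² + 4λ = λ(λ + 4)

λ = 0, -4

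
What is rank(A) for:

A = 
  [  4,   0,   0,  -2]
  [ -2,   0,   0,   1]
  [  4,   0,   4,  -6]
Row reduce:
R2 → R2 + (1/2)·R1
R3 → R3 - (1)·R1
Swap R2 ↔ R3
REF = 
  [  4,   0,   0,  -2]
  [  0,   0,   4,  -4]
  [  0,   0,   0,   0]
Pivot columns: 1, 3 → 2 pivots.

rank(A) = 2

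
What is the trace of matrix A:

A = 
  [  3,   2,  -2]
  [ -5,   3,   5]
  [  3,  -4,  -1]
5

tr(A) = 3 + 3 + -1 = 5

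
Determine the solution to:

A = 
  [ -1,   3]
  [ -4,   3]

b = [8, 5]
Row reduce the augmented matrix [A|b]:
R2 → R2 - (4)·R1
REF = 
  [ -1,   3,   8]
  [  0,  -9, -27]

Back-substitution:
x₂ = (-27) / (-9) = 3
x₁ = (8 - (3)(3)) / (-1) = 1

x = [1, 3]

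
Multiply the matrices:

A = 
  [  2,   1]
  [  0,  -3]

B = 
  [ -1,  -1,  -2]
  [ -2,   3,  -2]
A is 2×2 and B is 2×3, so AB is 2×3. Each entry is (row of A)·(column of B):
AB[1,1] = (2)(-1) + (1)(-2) = -4
AB[1,2] = (2)(-1) + (1)(3) = 1
AB[1,3] = (2)(-2) + (1)(-2) = -6
AB[2,1] = (0)(-1) + (-3)(-2) = 6
AB[2,2] = (0)(-1) + (-3)(3) = -9
AB[2,3] = (0)(-2) + (-3)(-2) = 6

AB = 
  [ -4,   1,  -6]
  [  6,  -9,   6]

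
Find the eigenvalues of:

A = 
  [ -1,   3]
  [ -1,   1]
tr(A) = 0, det(A) = 2
Characteristic polynomial: λ² - tr(A)λ + det(A) = λ² + 2
λ² + 2 = 0  ⇒  λ = (0 ± √((0)² - 4·(2)))/2 = (0 ± √(-8))/2
  = i√2,  -i√2

λ = i√2, -i√2  (≈ 0 + 1.414i, 0 - 1.414i)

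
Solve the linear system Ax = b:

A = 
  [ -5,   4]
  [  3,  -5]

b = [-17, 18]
Row reduce the augmented matrix [A|b]:
R2 → R2 + (3/5)·R1
REF = 
  [   -5,     4,   -17]
  [    0, -13/5,  39/5]

Back-substitution:
x₂ = (39/5) / (-13/5) = -3
x₁ = (-17 - (4)(-3)) / (-5) = 1

x = [1, -3]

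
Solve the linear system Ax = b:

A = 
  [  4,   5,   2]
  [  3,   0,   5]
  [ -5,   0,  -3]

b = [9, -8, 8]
Row reduce the augmented matrix [A|b]:
R2 → R2 - (3/4)·R1
R3 → R3 + (5/4)·R1
R3 → R3 + (5/3)·R2
REF = 
  [    4,     5,     2,     9]
  [    0, -15/4,   7/2, -59/4]
  [    0,     0,  16/3, -16/3]

Back-substitution:
x₃ = (-16/3) / (16/3) = -1
x₂ = (-59/4 - (7/2)(-1)) / (-15/4) = 3
x₁ = (9 - (5)(3) - (2)(-1)) / 4 = -1

x = [-1, 3, -1]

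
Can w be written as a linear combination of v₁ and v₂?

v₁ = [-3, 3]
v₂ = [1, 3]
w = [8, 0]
Yes

Form the augmented matrix and row-reduce:
[v₁|v₂|w] = 
  [ -3,   1,   8]
  [  3,   3,   0]
R2 → R2 + (1)·R1
REF = 
  [ -3,   1,   8]
  [  0,   4,   8]

No row of the form [0 0 | nonzero], so the system is consistent. Back-substitution gives c₁ = -2, c₂ = 2: w = (-2)·v₁ + (2)·v₂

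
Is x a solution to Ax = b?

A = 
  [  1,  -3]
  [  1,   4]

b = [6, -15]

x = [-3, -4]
No

Ax = [9, -19] ≠ b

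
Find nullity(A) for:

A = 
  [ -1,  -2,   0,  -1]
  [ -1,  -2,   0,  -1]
nullity(A) = 3

Row reduce:
R2 → R2 - (1)·R1
REF = 
  [ -1,  -2,   0,  -1]
  [  0,   0,   0,   0]
Pivot columns: 1 → 1 pivot.
rank(A) = 1, so nullity(A) = 4 - 1 = 3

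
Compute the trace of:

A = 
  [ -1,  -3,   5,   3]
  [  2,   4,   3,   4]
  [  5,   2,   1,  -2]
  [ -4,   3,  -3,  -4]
0

tr(A) = -1 + 4 + 1 + -4 = 0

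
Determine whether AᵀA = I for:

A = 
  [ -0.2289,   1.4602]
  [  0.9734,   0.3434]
No

AᵀA = 
  [  0.9999,   0]
  [  0,   2.2501]
≠ I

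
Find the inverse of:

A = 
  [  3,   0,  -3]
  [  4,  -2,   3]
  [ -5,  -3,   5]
det(A) = (3)·((-2)(5) - (3)(-3)) - (0)·((4)(5) - (3)(-5)) + (-3)·((4)(-3) - (-2)(-5))
  = (3)(-1) - (0)(35) + (-3)(-22)
  = 63
det(A) = 63 ≠ 0, so A is invertible.

Cofactors Cᵢⱼ = (-1)ⁱ⁺ʲ·Mᵢⱼ:
C = 
  [ -1, -35, -22]
  [  9,   0,   9]
  [ -6, -21,  -6]

adj(A) = Cᵀ:
adj(A) = 
  [ -1,   9,  -6]
  [-35,   0, -21]
  [-22,   9,  -6]

A⁻¹ = (1/63) · adj(A):
A⁻¹ = 
  [ -1/63,    1/7,  -2/21]
  [  -5/9,      0,   -1/3]
  [-22/63,    1/7,  -2/21]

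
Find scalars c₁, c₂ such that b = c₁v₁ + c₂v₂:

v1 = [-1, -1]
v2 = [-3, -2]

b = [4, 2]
c1 = 2, c2 = -2

b = 2·v1 + -2·v2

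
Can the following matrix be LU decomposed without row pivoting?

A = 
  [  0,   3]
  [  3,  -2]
No.
A[1,1] = 0 but A[2,1] = 3 ≠ 0. Any LU with L unit lower triangular has (LU)[1,1] = U[1,1] and (LU)[2,1] = L[2,1]·U[1,1]; matching A forces U[1,1] = 0, which then forces (LU)[2,1] = 0 ≠ 3. A row swap (pivoting) is required.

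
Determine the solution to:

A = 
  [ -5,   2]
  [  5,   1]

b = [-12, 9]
Row reduce the augmented matrix [A|b]:
R2 → R2 + (1)·R1
REF = 
  [ -5,   2, -12]
  [  0,   3,  -3]

Back-substitution:
x₂ = (-3) / 3 = -1
x₁ = (-12 - (2)(-1)) / (-5) = 2

x = [2, -1]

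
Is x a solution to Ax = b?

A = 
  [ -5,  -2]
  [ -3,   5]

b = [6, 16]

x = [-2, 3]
No

Ax = [4, 21] ≠ b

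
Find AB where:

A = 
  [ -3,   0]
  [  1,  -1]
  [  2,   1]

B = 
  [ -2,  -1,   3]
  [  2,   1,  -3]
A is 3×2 and B is 2×3, so AB is 3×3. Each entry is (row of A)·(column of B):
AB[1,1] = (-3)(-2) + (0)(2) = 6
AB[1,2] = (-3)(-1) + (0)(1) = 3
AB[1,3] = (-3)(3) + (0)(-3) = -9
AB[2,1] = (1)(-2) + (-1)(2) = -4
AB[2,2] = (1)(-1) + (-1)(1) = -2
AB[2,3] = (1)(3) + (-1)(-3) = 6
AB[3,1] = (2)(-2) + (1)(2) = -2
AB[3,2] = (2)(-1) + (1)(1) = -1
AB[3,3] = (2)(3) + (1)(-3) = 3

AB = 
  [  6,   3,  -9]
  [ -4,  -2,   6]
  [ -2,  -1,   3]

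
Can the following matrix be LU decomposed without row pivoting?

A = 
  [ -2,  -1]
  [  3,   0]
Yes.
A[1,1] = -2 ≠ 0, so Gaussian elimination proceeds without a row swap: multiplier ℓ₂₁ = (3)/(-2) = -3/2, and U[2,2] = 0 - (-3/2)(-1) = -3/2.
L = 
  [   1,    0]
  [-3/2,    1]
U = 
  [  -2,   -1]
  [   0, -3/2]
Check row 2 of LU: [(-3/2)(-2), (-3/2)(-1) + (-3/2)] = [3, 0] = row 2 of A ✓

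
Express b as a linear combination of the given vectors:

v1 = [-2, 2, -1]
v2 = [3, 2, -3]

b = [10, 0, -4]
c1 = -2, c2 = 2

b = -2·v1 + 2·v2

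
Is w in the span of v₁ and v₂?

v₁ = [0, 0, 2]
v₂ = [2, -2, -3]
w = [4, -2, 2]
No

Form the augmented matrix and row-reduce:
[v₁|v₂|w] = 
  [  0,   2,   4]
  [  0,  -2,  -2]
  [  2,  -3,   2]
Swap R1 ↔ R3
R3 → R3 + (1)·R2
REF = 
  [  2,  -3,   2]
  [  0,  -2,  -2]
  [  0,   0,   2]

Row 3 reads [0 0 | 2], i.e. 0 = 2, so the system is inconsistent and w ∉ span{v₁, v₂}.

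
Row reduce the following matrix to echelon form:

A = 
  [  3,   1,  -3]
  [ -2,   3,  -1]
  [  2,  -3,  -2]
Row operations:
R2 → R2 + (2/3)·R1
R3 → R3 - (2/3)·R1
R3 → R3 + (1)·R2

Resulting echelon form:
REF = 
  [   3,    1,   -3]
  [   0, 11/3,   -3]
  [   0,    0,   -3]

Rank = 3 (number of non-zero pivot rows).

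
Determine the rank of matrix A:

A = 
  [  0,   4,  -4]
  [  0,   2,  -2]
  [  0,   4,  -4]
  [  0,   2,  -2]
Row reduce:
R2 → R2 - (1/2)·R1
R3 → R3 - (1)·R1
R4 → R4 - (1/2)·R1
REF = 
  [  0,   4,  -4]
  [  0,   0,   0]
  [  0,   0,   0]
  [  0,   0,   0]
Pivot columns: 2 → 1 pivot.

rank(A) = 1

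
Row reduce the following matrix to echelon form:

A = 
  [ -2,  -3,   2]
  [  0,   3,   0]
Row operations:
No row operations needed (already in echelon form).

Resulting echelon form:
REF = 
  [ -2,  -3,   2]
  [  0,   3,   0]

Rank = 2 (number of non-zero pivot rows).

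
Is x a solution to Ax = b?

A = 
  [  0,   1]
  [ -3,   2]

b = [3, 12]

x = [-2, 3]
Yes

Ax = [3, 12] = b ✓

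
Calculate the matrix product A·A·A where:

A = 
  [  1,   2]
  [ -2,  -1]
A^3 = 
  [ -3,  -6]
  [  6,   3]

A² = A·A:
A²[1,1] = (1)(1) + (2)(-2) = -3
A²[1,2] = (1)(2) + (2)(-1) = 0
A²[2,1] = (-2)(1) + (-1)(-2) = 0
A²[2,2] = (-2)(2) + (-1)(-1) = -3
A² = 
  [ -3,   0]
  [  0,  -3]

A^3 = A^2·A:
A^3[1,1] = (-3)(1) + (0)(-2) = -3
A^3[1,2] = (-3)(2) + (0)(-1) = -6
A^3[2,1] = (0)(1) + (-3)(-2) = 6
A^3[2,2] = (0)(2) + (-3)(-1) = 3
A^3 = 
  [ -3,  -6]
  [  6,   3]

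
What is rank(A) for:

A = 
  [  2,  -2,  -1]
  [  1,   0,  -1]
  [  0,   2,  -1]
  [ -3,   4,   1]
Row reduce:
R2 → R2 - (1/2)·R1
R4 → R4 + (3/2)·R1
R3 → R3 - (2)·R2
R4 → R4 - (1)·R2
REF = 
  [   2,   -2,   -1]
  [   0,    1, -1/2]
  [   0,    0,    0]
  [   0,    0,    0]
Pivot columns: 1, 2 → 2 pivots.

rank(A) = 2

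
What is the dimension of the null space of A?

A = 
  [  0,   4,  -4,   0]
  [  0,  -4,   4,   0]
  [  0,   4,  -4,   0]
nullity(A) = 3

Row reduce:
R2 → R2 + (1)·R1
R3 → R3 - (1)·R1
REF = 
  [  0,   4,  -4,   0]
  [  0,   0,   0,   0]
  [  0,   0,   0,   0]
Pivot columns: 2 → 1 pivot.
rank(A) = 1, so nullity(A) = 4 - 1 = 3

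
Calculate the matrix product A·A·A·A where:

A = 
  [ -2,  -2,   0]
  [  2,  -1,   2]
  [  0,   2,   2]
A^4 = 
  [-52,  -2, -20]
  [  2, -31,  42]
  [ 20,  42,  52]

A² = A·A:
A²[1,1] = (-2)(-2) + (-2)(2) + (0)(0) = 0
A²[1,2] = (-2)(-2) + (-2)(-1) + (0)(2) = 6
A²[1,3] = (-2)(0) + (-2)(2) + (0)(2) = -4
A²[2,1] = (2)(-2) + (-1)(2) + (2)(0) = -6
A²[2,2] = (2)(-2) + (-1)(-1) + (2)(2) = 1
A²[2,3] = (2)(0) + (-1)(2) + (2)(2) = 2
A²[3,1] = (0)(-2) + (2)(2) + (2)(0) = 4
A²[3,2] = (0)(-2) + (2)(-1) + (2)(2) = 2
A²[3,3] = (0)(0) + (2)(2) + (2)(2) = 8
A² = 
  [  0,   6,  -4]
  [ -6,   1,   2]
  [  4,   2,   8]

A^3 = A^2·A:
A^3[1,1] = (0)(-2) + (6)(2) + (-4)(0) = 12
A^3[1,2] = (0)(-2) + (6)(-1) + (-4)(2) = -14
A^3[1,3] = (0)(0) + (6)(2) + (-4)(2) = 4
A^3[2,1] = (-6)(-2) + (1)(2) + (2)(0) = 14
A^3[2,2] = (-6)(-2) + (1)(-1) + (2)(2) = 15
A^3[2,3] = (-6)(0) + (1)(2) + (2)(2) = 6
A^3[3,1] = (4)(-2) + (2)(2) + (8)(0) = -4
A^3[3,2] = (4)(-2) + (2)(-1) + (8)(2) = 6
A^3[3,3] = (4)(0) + (2)(2) + (8)(2) = 20
A^3 = 
  [ 12, -14,   4]
  [ 14,  15,   6]
  [ -4,   6,  20]

A^4 = A^3·A:
A^4[1,1] = (12)(-2) + (-14)(2) + (4)(0) = -52
A^4[1,2] = (12)(-2) + (-14)(-1) + (4)(2) = -2
A^4[1,3] = (12)(0) + (-14)(2) + (4)(2) = -20
A^4[2,1] = (14)(-2) + (15)(2) + (6)(0) = 2
A^4[2,2] = (14)(-2) + (15)(-1) + (6)(2) = -31
A^4[2,3] = (14)(0) + (15)(2) + (6)(2) = 42
A^4[3,1] = (-4)(-2) + (6)(2) + (20)(0) = 20
A^4[3,2] = (-4)(-2) + (6)(-1) + (20)(2) = 42
A^4[3,3] = (-4)(0) + (6)(2) + (20)(2) = 52
A^4 = 
  [-52,  -2, -20]
  [  2, -31,  42]
  [ 20,  42,  52]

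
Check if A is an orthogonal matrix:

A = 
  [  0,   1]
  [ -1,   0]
Yes

AᵀA = 
  [  1,   0]
  [  0,   1]
= I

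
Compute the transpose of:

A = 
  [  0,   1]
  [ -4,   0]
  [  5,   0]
Aᵀ = 
  [  0,  -4,   5]
  [  1,   0,   0]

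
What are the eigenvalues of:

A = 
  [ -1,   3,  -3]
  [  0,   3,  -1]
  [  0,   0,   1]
Characteristic polynomial: det(λI - A) = λ³ - 3λ² - λ + 3
Testing integer divisors of the constant term: p(-1) = 0, so (λ + 1) is a factor:
p(λ) = (λ + 1)(λ² - 4λ + 3)
λ² - 4λ + 3 = (λ - 1)(λ - 3)

λ = -1, 3, 1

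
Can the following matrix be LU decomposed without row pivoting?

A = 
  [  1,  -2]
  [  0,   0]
Yes.
A[1,1] = 1 ≠ 0, so Gaussian elimination proceeds without a row swap: multiplier ℓ₂₁ = (0)/(1) = 0, and U[2,2] = 0 - (0)(-2) = 0.
L = 
  [  1,   0]
  [  0,   1]
U = 
  [  1,  -2]
  [  0,   0]
Check row 2 of LU: [(0)(1), (0)(-2) + 0] = [0, 0] = row 2 of A ✓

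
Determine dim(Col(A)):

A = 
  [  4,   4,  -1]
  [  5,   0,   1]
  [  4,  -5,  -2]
dim(Col(A)) = 3

Row reduce:
R2 → R2 - (5/4)·R1
R3 → R3 - (1)·R1
R3 → R3 - (9/5)·R2
REF = 
  [      4,       4,      -1]
  [      0,      -5,     9/4]
  [      0,       0, -101/20]
Pivot columns: 1, 2, 3 → 3 pivots.
dim(Col(A)) = number of pivot columns = 3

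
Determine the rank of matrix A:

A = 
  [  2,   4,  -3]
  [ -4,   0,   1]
rank(A) = 2

Row reduce:
R2 → R2 + (2)·R1
REF = 
  [  2,   4,  -3]
  [  0,   8,  -5]
Pivot columns: 1, 2 → 2 pivots.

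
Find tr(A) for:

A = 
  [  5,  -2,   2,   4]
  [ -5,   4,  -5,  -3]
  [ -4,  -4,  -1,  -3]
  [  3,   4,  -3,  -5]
3

tr(A) = 5 + 4 + -1 + -5 = 3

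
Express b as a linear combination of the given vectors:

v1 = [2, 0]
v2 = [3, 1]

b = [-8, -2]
c1 = -1, c2 = -2

b = -1·v1 + -2·v2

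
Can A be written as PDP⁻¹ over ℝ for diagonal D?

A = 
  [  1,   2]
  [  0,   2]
Yes

tr(A) = 3, det(A) = 2
Characteristic polynomial: λ² - tr(A)λ + det(A) = λ² - 3λ + 2
λ² - 3λ + 2 = (λ - 1)(λ - 2)
Eigenvalues: 2, 1
λ=1: alg. mult. = 1, geom. mult. = 2 - rank(A - (1)I) = 2 - 1 = 1
λ=2: alg. mult. = 1, geom. mult. = 2 - rank(A - (2)I) = 2 - 1 = 1
Sum of geometric multiplicities equals n, so A has n independent eigenvectors.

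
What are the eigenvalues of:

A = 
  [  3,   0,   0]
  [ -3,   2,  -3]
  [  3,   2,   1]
λ = 3, (3 + i√23)/2, (3 - i√23)/2  (≈ 3, 1.5 + 2.398i, 1.5 - 2.398i)

Characteristic polynomial: det(λI - A) = λ³ - 6λ² + 17λ - 24
Testing integer divisors of the constant term: p(3) = 0, so (λ - 3) is a factor:
p(λ) = (λ - 3)(λ² - 3λ + 8)
λ² - 3λ + 8 = 0  ⇒  λ = (3 ± √((-3)² - 4·(8)))/2 = (3 ± √(-23))/2
  = (3 + i√23)/2,  (3 - i√23)/2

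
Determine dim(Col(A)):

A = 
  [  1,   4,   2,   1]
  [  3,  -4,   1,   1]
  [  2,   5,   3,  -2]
Row reduce:
R2 → R2 - (3)·R1
R3 → R3 - (2)·R1
R3 → R3 - (3/16)·R2
REF = 
  [    1,     4,     2,     1]
  [    0,   -16,    -5,    -2]
  [    0,     0, -1/16, -29/8]
Pivot columns: 1, 2, 3 → 3 pivots.
dim(Col(A)) = number of pivot columns = 3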